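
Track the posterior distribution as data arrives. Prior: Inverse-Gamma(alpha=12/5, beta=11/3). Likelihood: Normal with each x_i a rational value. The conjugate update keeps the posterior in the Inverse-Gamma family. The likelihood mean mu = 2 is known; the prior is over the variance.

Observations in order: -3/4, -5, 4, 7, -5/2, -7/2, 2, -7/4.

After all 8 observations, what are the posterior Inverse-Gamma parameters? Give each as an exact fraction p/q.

alpha=32/5, beta=3779/48

obs 1: x=-3/4 → posterior Inverse-Gamma(29/10, 715/96)
obs 2: x=-5 → posterior Inverse-Gamma(17/5, 3067/96)
obs 3: x=4 → posterior Inverse-Gamma(39/10, 3259/96)
obs 4: x=7 → posterior Inverse-Gamma(22/5, 4459/96)
obs 5: x=-5/2 → posterior Inverse-Gamma(49/10, 5431/96)
obs 6: x=-7/2 → posterior Inverse-Gamma(27/5, 6883/96)
obs 7: x=2 → posterior Inverse-Gamma(59/10, 6883/96)
obs 8: x=-7/4 → posterior Inverse-Gamma(32/5, 3779/48)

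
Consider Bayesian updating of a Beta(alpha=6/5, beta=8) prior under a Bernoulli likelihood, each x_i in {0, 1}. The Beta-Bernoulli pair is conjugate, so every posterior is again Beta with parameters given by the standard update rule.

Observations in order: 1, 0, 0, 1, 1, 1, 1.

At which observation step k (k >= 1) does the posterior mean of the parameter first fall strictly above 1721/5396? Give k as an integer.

obs 1: x=1 → posterior Beta(11/5, 8)
obs 2: x=0 → posterior Beta(11/5, 9)
obs 3: x=0 → posterior Beta(11/5, 10)
obs 4: x=1 → posterior Beta(16/5, 10)
obs 5: x=1 → posterior Beta(21/5, 10)
obs 6: x=1 → posterior Beta(26/5, 10)
obs 7: x=1 → posterior Beta(31/5, 10)

k = 6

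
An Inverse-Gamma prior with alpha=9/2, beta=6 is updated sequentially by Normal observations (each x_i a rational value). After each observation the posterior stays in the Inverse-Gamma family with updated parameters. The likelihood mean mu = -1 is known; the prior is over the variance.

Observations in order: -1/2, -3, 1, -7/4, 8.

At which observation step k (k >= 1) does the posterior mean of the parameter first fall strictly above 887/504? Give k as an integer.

k = 2

obs 1: x=-1/2 → posterior Inverse-Gamma(5, 49/8)
obs 2: x=-3 → posterior Inverse-Gamma(11/2, 65/8)
obs 3: x=1 → posterior Inverse-Gamma(6, 81/8)
obs 4: x=-7/4 → posterior Inverse-Gamma(13/2, 333/32)
obs 5: x=8 → posterior Inverse-Gamma(7, 1629/32)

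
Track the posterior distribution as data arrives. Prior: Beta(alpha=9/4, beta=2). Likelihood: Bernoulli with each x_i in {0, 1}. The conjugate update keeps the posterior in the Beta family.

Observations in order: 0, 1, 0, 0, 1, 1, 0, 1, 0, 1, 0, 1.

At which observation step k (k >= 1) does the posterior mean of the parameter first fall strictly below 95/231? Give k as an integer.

k = 4

obs 1: x=0 → posterior Beta(9/4, 3)
obs 2: x=1 → posterior Beta(13/4, 3)
obs 3: x=0 → posterior Beta(13/4, 4)
obs 4: x=0 → posterior Beta(13/4, 5)
obs 5: x=1 → posterior Beta(17/4, 5)
obs 6: x=1 → posterior Beta(21/4, 5)
obs 7: x=0 → posterior Beta(21/4, 6)
obs 8: x=1 → posterior Beta(25/4, 6)
obs 9: x=0 → posterior Beta(25/4, 7)
obs 10: x=1 → posterior Beta(29/4, 7)
obs 11: x=0 → posterior Beta(29/4, 8)
obs 12: x=1 → posterior Beta(33/4, 8)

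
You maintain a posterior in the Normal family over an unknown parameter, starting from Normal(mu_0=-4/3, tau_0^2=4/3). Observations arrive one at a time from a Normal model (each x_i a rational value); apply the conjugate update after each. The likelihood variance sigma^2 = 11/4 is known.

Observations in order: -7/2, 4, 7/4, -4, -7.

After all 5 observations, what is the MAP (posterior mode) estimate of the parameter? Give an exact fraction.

-184/113

obs 1: x=-7/2 → posterior Normal(-100/49, 44/49)
obs 2: x=4 → posterior Normal(-36/65, 44/65)
obs 3: x=7/4 → posterior Normal(-8/81, 44/81)
obs 4: x=-4 → posterior Normal(-72/97, 44/97)
obs 5: x=-7 → posterior Normal(-184/113, 44/113)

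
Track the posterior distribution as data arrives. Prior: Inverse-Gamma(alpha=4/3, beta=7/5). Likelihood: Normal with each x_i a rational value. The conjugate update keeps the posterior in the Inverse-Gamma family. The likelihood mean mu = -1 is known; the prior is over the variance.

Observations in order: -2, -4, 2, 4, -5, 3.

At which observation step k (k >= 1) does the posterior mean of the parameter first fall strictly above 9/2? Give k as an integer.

obs 1: x=-2 → posterior Inverse-Gamma(11/6, 19/10)
obs 2: x=-4 → posterior Inverse-Gamma(7/3, 32/5)
obs 3: x=2 → posterior Inverse-Gamma(17/6, 109/10)
obs 4: x=4 → posterior Inverse-Gamma(10/3, 117/5)
obs 5: x=-5 → posterior Inverse-Gamma(23/6, 157/5)
obs 6: x=3 → posterior Inverse-Gamma(13/3, 197/5)

k = 2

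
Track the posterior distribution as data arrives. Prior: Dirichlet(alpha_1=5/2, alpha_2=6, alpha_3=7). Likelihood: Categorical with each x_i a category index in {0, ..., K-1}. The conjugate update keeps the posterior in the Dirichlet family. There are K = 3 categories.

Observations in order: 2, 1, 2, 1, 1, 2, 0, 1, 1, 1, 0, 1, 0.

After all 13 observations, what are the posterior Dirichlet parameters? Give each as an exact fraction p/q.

alpha_1=11/2, alpha_2=13, alpha_3=10

obs 1: x=2 → posterior Dirichlet(5/2, 6, 8)
obs 2: x=1 → posterior Dirichlet(5/2, 7, 8)
obs 3: x=2 → posterior Dirichlet(5/2, 7, 9)
obs 4: x=1 → posterior Dirichlet(5/2, 8, 9)
obs 5: x=1 → posterior Dirichlet(5/2, 9, 9)
obs 6: x=2 → posterior Dirichlet(5/2, 9, 10)
obs 7: x=0 → posterior Dirichlet(7/2, 9, 10)
obs 8: x=1 → posterior Dirichlet(7/2, 10, 10)
obs 9: x=1 → posterior Dirichlet(7/2, 11, 10)
obs 10: x=1 → posterior Dirichlet(7/2, 12, 10)
obs 11: x=0 → posterior Dirichlet(9/2, 12, 10)
obs 12: x=1 → posterior Dirichlet(9/2, 13, 10)
obs 13: x=0 → posterior Dirichlet(11/2, 13, 10)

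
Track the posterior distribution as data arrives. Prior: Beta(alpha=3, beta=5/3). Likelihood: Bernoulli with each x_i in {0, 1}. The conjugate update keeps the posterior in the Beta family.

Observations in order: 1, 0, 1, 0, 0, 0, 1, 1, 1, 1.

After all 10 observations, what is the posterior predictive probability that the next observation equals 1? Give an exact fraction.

obs 1: x=1 → posterior Beta(4, 5/3)
obs 2: x=0 → posterior Beta(4, 8/3)
obs 3: x=1 → posterior Beta(5, 8/3)
obs 4: x=0 → posterior Beta(5, 11/3)
obs 5: x=0 → posterior Beta(5, 14/3)
obs 6: x=0 → posterior Beta(5, 17/3)
obs 7: x=1 → posterior Beta(6, 17/3)
obs 8: x=1 → posterior Beta(7, 17/3)
obs 9: x=1 → posterior Beta(8, 17/3)
obs 10: x=1 → posterior Beta(9, 17/3)

27/44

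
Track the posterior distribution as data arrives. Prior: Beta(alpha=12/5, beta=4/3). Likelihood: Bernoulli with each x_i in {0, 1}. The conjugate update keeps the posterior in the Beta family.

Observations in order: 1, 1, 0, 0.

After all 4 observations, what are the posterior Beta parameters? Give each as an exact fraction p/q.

alpha=22/5, beta=10/3

obs 1: x=1 → posterior Beta(17/5, 4/3)
obs 2: x=1 → posterior Beta(22/5, 4/3)
obs 3: x=0 → posterior Beta(22/5, 7/3)
obs 4: x=0 → posterior Beta(22/5, 10/3)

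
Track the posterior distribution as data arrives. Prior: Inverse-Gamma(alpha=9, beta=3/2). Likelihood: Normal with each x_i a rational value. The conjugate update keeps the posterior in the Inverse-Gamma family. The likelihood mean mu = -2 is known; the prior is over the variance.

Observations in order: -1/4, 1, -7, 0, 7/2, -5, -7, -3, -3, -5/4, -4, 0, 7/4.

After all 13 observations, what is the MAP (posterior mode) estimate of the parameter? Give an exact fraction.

709/176

obs 1: x=-1/4 → posterior Inverse-Gamma(19/2, 97/32)
obs 2: x=1 → posterior Inverse-Gamma(10, 241/32)
obs 3: x=-7 → posterior Inverse-Gamma(21/2, 641/32)
obs 4: x=0 → posterior Inverse-Gamma(11, 705/32)
obs 5: x=7/2 → posterior Inverse-Gamma(23/2, 1189/32)
obs 6: x=-5 → posterior Inverse-Gamma(12, 1333/32)
obs 7: x=-7 → posterior Inverse-Gamma(25/2, 1733/32)
obs 8: x=-3 → posterior Inverse-Gamma(13, 1749/32)
obs 9: x=-3 → posterior Inverse-Gamma(27/2, 1765/32)
obs 10: x=-5/4 → posterior Inverse-Gamma(14, 887/16)
obs 11: x=-4 → posterior Inverse-Gamma(29/2, 919/16)
obs 12: x=0 → posterior Inverse-Gamma(15, 951/16)
obs 13: x=7/4 → posterior Inverse-Gamma(31/2, 2127/32)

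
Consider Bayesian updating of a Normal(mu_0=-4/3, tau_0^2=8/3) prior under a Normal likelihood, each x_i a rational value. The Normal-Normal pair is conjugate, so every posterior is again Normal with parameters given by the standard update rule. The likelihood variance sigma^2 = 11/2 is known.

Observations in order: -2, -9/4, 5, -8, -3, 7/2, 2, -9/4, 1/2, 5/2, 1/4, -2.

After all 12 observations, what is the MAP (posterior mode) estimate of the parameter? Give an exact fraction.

obs 1: x=-2 → posterior Normal(-76/49, 88/49)
obs 2: x=-9/4 → posterior Normal(-112/65, 88/65)
obs 3: x=5 → posterior Normal(-32/81, 88/81)
obs 4: x=-8 → posterior Normal(-160/97, 88/97)
obs 5: x=-3 → posterior Normal(-208/113, 88/113)
obs 6: x=7/2 → posterior Normal(-152/129, 88/129)
obs 7: x=2 → posterior Normal(-24/29, 88/145)
obs 8: x=-9/4 → posterior Normal(-156/161, 88/161)
obs 9: x=1/2 → posterior Normal(-148/177, 88/177)
obs 10: x=5/2 → posterior Normal(-108/193, 88/193)
obs 11: x=1/4 → posterior Normal(-104/209, 8/19)
obs 12: x=-2 → posterior Normal(-136/225, 88/225)

-136/225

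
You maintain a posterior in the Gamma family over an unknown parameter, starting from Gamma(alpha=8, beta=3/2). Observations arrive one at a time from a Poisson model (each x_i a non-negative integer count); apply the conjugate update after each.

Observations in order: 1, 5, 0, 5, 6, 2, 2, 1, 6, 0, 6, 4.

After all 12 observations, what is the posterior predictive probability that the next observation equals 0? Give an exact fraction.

696198609130885597695136021593547814689632716312296141651066450089/18634077755047031255968450211716931984327209593842185277103399720121

obs 1: x=1 → posterior Gamma(9, 5/2)
obs 2: x=5 → posterior Gamma(14, 7/2)
obs 3: x=0 → posterior Gamma(14, 9/2)
obs 4: x=5 → posterior Gamma(19, 11/2)
obs 5: x=6 → posterior Gamma(25, 13/2)
obs 6: x=2 → posterior Gamma(27, 15/2)
obs 7: x=2 → posterior Gamma(29, 17/2)
obs 8: x=1 → posterior Gamma(30, 19/2)
obs 9: x=6 → posterior Gamma(36, 21/2)
obs 10: x=0 → posterior Gamma(36, 23/2)
obs 11: x=6 → posterior Gamma(42, 25/2)
obs 12: x=4 → posterior Gamma(46, 27/2)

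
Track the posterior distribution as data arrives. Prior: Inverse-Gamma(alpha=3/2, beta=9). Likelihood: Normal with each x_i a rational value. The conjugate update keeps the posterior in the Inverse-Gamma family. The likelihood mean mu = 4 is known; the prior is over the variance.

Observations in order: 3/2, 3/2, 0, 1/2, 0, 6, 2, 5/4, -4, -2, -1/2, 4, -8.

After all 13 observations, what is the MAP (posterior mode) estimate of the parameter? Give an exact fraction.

obs 1: x=3/2 → posterior Inverse-Gamma(2, 97/8)
obs 2: x=3/2 → posterior Inverse-Gamma(5/2, 61/4)
obs 3: x=0 → posterior Inverse-Gamma(3, 93/4)
obs 4: x=1/2 → posterior Inverse-Gamma(7/2, 235/8)
obs 5: x=0 → posterior Inverse-Gamma(4, 299/8)
obs 6: x=6 → posterior Inverse-Gamma(9/2, 315/8)
obs 7: x=2 → posterior Inverse-Gamma(5, 331/8)
obs 8: x=5/4 → posterior Inverse-Gamma(11/2, 1445/32)
obs 9: x=-4 → posterior Inverse-Gamma(6, 2469/32)
obs 10: x=-2 → posterior Inverse-Gamma(13/2, 3045/32)
obs 11: x=-1/2 → posterior Inverse-Gamma(7, 3369/32)
obs 12: x=4 → posterior Inverse-Gamma(15/2, 3369/32)
obs 13: x=-8 → posterior Inverse-Gamma(8, 5673/32)

1891/96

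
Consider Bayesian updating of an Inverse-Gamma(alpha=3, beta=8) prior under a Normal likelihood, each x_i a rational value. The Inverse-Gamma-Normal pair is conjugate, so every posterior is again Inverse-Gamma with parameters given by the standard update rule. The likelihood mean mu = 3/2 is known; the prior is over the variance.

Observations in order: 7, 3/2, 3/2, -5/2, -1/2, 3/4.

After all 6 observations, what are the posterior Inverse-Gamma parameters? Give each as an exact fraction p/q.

obs 1: x=7 → posterior Inverse-Gamma(7/2, 185/8)
obs 2: x=3/2 → posterior Inverse-Gamma(4, 185/8)
obs 3: x=3/2 → posterior Inverse-Gamma(9/2, 185/8)
obs 4: x=-5/2 → posterior Inverse-Gamma(5, 249/8)
obs 5: x=-1/2 → posterior Inverse-Gamma(11/2, 265/8)
obs 6: x=3/4 → posterior Inverse-Gamma(6, 1069/32)

alpha=6, beta=1069/32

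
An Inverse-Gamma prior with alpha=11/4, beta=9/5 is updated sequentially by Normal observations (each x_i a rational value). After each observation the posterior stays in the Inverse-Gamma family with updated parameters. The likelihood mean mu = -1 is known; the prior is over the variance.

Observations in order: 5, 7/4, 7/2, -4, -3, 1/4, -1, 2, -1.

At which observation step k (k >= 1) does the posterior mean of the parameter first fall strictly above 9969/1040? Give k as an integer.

k = 3

obs 1: x=5 → posterior Inverse-Gamma(13/4, 99/5)
obs 2: x=7/4 → posterior Inverse-Gamma(15/4, 3773/160)
obs 3: x=7/2 → posterior Inverse-Gamma(17/4, 5393/160)
obs 4: x=-4 → posterior Inverse-Gamma(19/4, 6113/160)
obs 5: x=-3 → posterior Inverse-Gamma(21/4, 6433/160)
obs 6: x=1/4 → posterior Inverse-Gamma(23/4, 3279/80)
obs 7: x=-1 → posterior Inverse-Gamma(25/4, 3279/80)
obs 8: x=2 → posterior Inverse-Gamma(27/4, 3639/80)
obs 9: x=-1 → posterior Inverse-Gamma(29/4, 3639/80)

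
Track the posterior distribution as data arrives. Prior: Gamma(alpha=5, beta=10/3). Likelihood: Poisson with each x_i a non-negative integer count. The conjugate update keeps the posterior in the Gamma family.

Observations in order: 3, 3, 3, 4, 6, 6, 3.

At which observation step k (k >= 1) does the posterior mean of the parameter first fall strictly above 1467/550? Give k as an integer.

k = 5

obs 1: x=3 → posterior Gamma(8, 13/3)
obs 2: x=3 → posterior Gamma(11, 16/3)
obs 3: x=3 → posterior Gamma(14, 19/3)
obs 4: x=4 → posterior Gamma(18, 22/3)
obs 5: x=6 → posterior Gamma(24, 25/3)
obs 6: x=6 → posterior Gamma(30, 28/3)
obs 7: x=3 → posterior Gamma(33, 31/3)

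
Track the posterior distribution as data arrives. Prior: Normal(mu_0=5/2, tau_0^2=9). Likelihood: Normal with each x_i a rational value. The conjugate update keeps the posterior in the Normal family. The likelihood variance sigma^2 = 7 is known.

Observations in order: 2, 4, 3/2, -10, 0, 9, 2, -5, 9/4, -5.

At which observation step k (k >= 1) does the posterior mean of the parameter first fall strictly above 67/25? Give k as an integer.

obs 1: x=2 → posterior Normal(71/32, 63/16)
obs 2: x=4 → posterior Normal(143/50, 63/25)
obs 3: x=3/2 → posterior Normal(5/2, 63/34)
obs 4: x=-10 → posterior Normal(-5/43, 63/43)
obs 5: x=0 → posterior Normal(-5/52, 63/52)
obs 6: x=9 → posterior Normal(76/61, 63/61)
obs 7: x=2 → posterior Normal(47/35, 9/10)
obs 8: x=-5 → posterior Normal(49/79, 63/79)
obs 9: x=9/4 → posterior Normal(277/352, 63/88)
obs 10: x=-5 → posterior Normal(1/4, 63/97)

k = 2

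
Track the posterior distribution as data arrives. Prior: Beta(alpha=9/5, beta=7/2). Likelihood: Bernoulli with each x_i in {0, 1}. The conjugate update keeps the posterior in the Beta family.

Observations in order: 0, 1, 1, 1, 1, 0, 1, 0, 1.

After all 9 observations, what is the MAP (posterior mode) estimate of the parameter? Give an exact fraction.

obs 1: x=0 → posterior Beta(9/5, 9/2)
obs 2: x=1 → posterior Beta(14/5, 9/2)
obs 3: x=1 → posterior Beta(19/5, 9/2)
obs 4: x=1 → posterior Beta(24/5, 9/2)
obs 5: x=1 → posterior Beta(29/5, 9/2)
obs 6: x=0 → posterior Beta(29/5, 11/2)
obs 7: x=1 → posterior Beta(34/5, 11/2)
obs 8: x=0 → posterior Beta(34/5, 13/2)
obs 9: x=1 → posterior Beta(39/5, 13/2)

68/123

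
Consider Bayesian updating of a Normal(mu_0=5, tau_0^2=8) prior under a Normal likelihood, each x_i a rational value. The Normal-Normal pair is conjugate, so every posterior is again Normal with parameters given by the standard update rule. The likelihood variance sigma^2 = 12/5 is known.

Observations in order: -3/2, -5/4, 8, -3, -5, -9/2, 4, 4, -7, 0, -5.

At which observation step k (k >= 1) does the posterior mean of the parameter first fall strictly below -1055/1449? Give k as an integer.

k = 6

obs 1: x=-3/2 → posterior Normal(0, 24/13)
obs 2: x=-5/4 → posterior Normal(-25/46, 24/23)
obs 3: x=8 → posterior Normal(45/22, 8/11)
obs 4: x=-3 → posterior Normal(75/86, 24/43)
obs 5: x=-5 → posterior Normal(-25/106, 24/53)
obs 6: x=-9/2 → posterior Normal(-115/126, 8/21)
obs 7: x=4 → posterior Normal(-35/146, 24/73)
obs 8: x=4 → posterior Normal(45/166, 24/83)
obs 9: x=-7 → posterior Normal(-95/186, 8/31)
obs 10: x=0 → posterior Normal(-95/206, 24/103)
obs 11: x=-5 → posterior Normal(-195/226, 24/113)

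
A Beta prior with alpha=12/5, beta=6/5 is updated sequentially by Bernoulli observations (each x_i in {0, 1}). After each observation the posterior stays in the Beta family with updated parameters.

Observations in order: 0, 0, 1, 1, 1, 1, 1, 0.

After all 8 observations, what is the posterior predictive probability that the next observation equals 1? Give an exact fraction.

37/58

obs 1: x=0 → posterior Beta(12/5, 11/5)
obs 2: x=0 → posterior Beta(12/5, 16/5)
obs 3: x=1 → posterior Beta(17/5, 16/5)
obs 4: x=1 → posterior Beta(22/5, 16/5)
obs 5: x=1 → posterior Beta(27/5, 16/5)
obs 6: x=1 → posterior Beta(32/5, 16/5)
obs 7: x=1 → posterior Beta(37/5, 16/5)
obs 8: x=0 → posterior Beta(37/5, 21/5)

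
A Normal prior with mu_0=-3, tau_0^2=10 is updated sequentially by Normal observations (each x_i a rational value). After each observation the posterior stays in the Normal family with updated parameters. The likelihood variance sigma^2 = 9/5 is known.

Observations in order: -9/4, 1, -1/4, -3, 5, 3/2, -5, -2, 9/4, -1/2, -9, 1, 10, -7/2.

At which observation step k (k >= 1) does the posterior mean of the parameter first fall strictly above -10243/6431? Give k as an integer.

k = 2

obs 1: x=-9/4 → posterior Normal(-279/118, 90/59)
obs 2: x=1 → posterior Normal(-179/218, 90/109)
obs 3: x=-1/4 → posterior Normal(-34/53, 30/53)
obs 4: x=-3 → posterior Normal(-252/209, 90/209)
obs 5: x=5 → posterior Normal(-2/259, 90/259)
obs 6: x=3/2 → posterior Normal(73/309, 30/103)
obs 7: x=-5 → posterior Normal(-177/359, 90/359)
obs 8: x=-2 → posterior Normal(-277/409, 90/409)
obs 9: x=9/4 → posterior Normal(-329/918, 10/51)
obs 10: x=-1/2 → posterior Normal(-379/1018, 90/509)
obs 11: x=-9 → posterior Normal(-1279/1118, 90/559)
obs 12: x=1 → posterior Normal(-393/406, 30/203)
obs 13: x=10 → posterior Normal(-179/1318, 90/659)
obs 14: x=-7/2 → posterior Normal(-529/1418, 90/709)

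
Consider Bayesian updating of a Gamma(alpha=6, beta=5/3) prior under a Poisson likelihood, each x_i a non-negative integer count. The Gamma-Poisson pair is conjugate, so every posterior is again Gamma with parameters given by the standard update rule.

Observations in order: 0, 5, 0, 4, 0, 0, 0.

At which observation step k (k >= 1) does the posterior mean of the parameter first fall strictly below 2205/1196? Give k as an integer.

obs 1: x=0 → posterior Gamma(6, 8/3)
obs 2: x=5 → posterior Gamma(11, 11/3)
obs 3: x=0 → posterior Gamma(11, 14/3)
obs 4: x=4 → posterior Gamma(15, 17/3)
obs 5: x=0 → posterior Gamma(15, 20/3)
obs 6: x=0 → posterior Gamma(15, 23/3)
obs 7: x=0 → posterior Gamma(15, 26/3)

k = 7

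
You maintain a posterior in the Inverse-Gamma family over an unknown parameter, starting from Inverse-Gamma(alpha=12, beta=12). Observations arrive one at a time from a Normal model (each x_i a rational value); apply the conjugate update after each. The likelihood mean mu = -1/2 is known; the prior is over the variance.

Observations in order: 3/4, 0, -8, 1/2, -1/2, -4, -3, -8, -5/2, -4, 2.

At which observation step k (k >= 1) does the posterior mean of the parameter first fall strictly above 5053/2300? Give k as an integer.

k = 3

obs 1: x=3/4 → posterior Inverse-Gamma(25/2, 409/32)
obs 2: x=0 → posterior Inverse-Gamma(13, 413/32)
obs 3: x=-8 → posterior Inverse-Gamma(27/2, 1313/32)
obs 4: x=1/2 → posterior Inverse-Gamma(14, 1329/32)
obs 5: x=-1/2 → posterior Inverse-Gamma(29/2, 1329/32)
obs 6: x=-4 → posterior Inverse-Gamma(15, 1525/32)
obs 7: x=-3 → posterior Inverse-Gamma(31/2, 1625/32)
obs 8: x=-8 → posterior Inverse-Gamma(16, 2525/32)
obs 9: x=-5/2 → posterior Inverse-Gamma(33/2, 2589/32)
obs 10: x=-4 → posterior Inverse-Gamma(17, 2785/32)
obs 11: x=2 → posterior Inverse-Gamma(35/2, 2885/32)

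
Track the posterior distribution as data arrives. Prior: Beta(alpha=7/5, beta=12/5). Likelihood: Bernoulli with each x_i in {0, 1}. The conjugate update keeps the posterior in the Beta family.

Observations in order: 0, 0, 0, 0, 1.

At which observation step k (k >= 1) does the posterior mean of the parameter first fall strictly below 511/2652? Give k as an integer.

obs 1: x=0 → posterior Beta(7/5, 17/5)
obs 2: x=0 → posterior Beta(7/5, 22/5)
obs 3: x=0 → posterior Beta(7/5, 27/5)
obs 4: x=0 → posterior Beta(7/5, 32/5)
obs 5: x=1 → posterior Beta(12/5, 32/5)

k = 4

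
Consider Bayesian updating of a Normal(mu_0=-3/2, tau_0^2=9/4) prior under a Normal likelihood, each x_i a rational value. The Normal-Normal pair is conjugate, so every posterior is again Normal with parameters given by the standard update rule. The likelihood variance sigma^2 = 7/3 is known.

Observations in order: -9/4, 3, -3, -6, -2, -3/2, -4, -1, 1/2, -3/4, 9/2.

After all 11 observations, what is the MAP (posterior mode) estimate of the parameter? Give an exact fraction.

obs 1: x=-9/4 → posterior Normal(-411/220, 63/55)
obs 2: x=3 → posterior Normal(-87/328, 63/82)
obs 3: x=-3 → posterior Normal(-411/436, 63/109)
obs 4: x=-6 → posterior Normal(-1059/544, 63/136)
obs 5: x=-2 → posterior Normal(-1275/652, 63/163)
obs 6: x=-3/2 → posterior Normal(-1437/760, 63/190)
obs 7: x=-4 → posterior Normal(-267/124, 9/31)
obs 8: x=-1 → posterior Normal(-1977/976, 63/244)
obs 9: x=1/2 → posterior Normal(-1923/1084, 63/271)
obs 10: x=-3/4 → posterior Normal(-501/298, 63/298)
obs 11: x=9/2 → posterior Normal(-759/650, 63/325)

-759/650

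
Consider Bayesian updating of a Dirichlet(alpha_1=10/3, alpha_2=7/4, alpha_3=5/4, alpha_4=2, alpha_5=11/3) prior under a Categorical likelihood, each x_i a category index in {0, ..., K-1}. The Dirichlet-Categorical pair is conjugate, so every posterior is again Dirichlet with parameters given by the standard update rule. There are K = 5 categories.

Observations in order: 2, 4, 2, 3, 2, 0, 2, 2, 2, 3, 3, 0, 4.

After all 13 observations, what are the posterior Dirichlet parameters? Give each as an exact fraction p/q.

alpha_1=16/3, alpha_2=7/4, alpha_3=29/4, alpha_4=5, alpha_5=17/3

obs 1: x=2 → posterior Dirichlet(10/3, 7/4, 9/4, 2, 11/3)
obs 2: x=4 → posterior Dirichlet(10/3, 7/4, 9/4, 2, 14/3)
obs 3: x=2 → posterior Dirichlet(10/3, 7/4, 13/4, 2, 14/3)
obs 4: x=3 → posterior Dirichlet(10/3, 7/4, 13/4, 3, 14/3)
obs 5: x=2 → posterior Dirichlet(10/3, 7/4, 17/4, 3, 14/3)
obs 6: x=0 → posterior Dirichlet(13/3, 7/4, 17/4, 3, 14/3)
obs 7: x=2 → posterior Dirichlet(13/3, 7/4, 21/4, 3, 14/3)
obs 8: x=2 → posterior Dirichlet(13/3, 7/4, 25/4, 3, 14/3)
obs 9: x=2 → posterior Dirichlet(13/3, 7/4, 29/4, 3, 14/3)
obs 10: x=3 → posterior Dirichlet(13/3, 7/4, 29/4, 4, 14/3)
obs 11: x=3 → posterior Dirichlet(13/3, 7/4, 29/4, 5, 14/3)
obs 12: x=0 → posterior Dirichlet(16/3, 7/4, 29/4, 5, 14/3)
obs 13: x=4 → posterior Dirichlet(16/3, 7/4, 29/4, 5, 17/3)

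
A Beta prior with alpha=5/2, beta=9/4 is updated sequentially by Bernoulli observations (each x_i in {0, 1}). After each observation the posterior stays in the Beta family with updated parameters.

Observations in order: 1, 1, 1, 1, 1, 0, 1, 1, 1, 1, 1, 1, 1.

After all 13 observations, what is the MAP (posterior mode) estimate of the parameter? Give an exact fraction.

6/7

obs 1: x=1 → posterior Beta(7/2, 9/4)
obs 2: x=1 → posterior Beta(9/2, 9/4)
obs 3: x=1 → posterior Beta(11/2, 9/4)
obs 4: x=1 → posterior Beta(13/2, 9/4)
obs 5: x=1 → posterior Beta(15/2, 9/4)
obs 6: x=0 → posterior Beta(15/2, 13/4)
obs 7: x=1 → posterior Beta(17/2, 13/4)
obs 8: x=1 → posterior Beta(19/2, 13/4)
obs 9: x=1 → posterior Beta(21/2, 13/4)
obs 10: x=1 → posterior Beta(23/2, 13/4)
obs 11: x=1 → posterior Beta(25/2, 13/4)
obs 12: x=1 → posterior Beta(27/2, 13/4)
obs 13: x=1 → posterior Beta(29/2, 13/4)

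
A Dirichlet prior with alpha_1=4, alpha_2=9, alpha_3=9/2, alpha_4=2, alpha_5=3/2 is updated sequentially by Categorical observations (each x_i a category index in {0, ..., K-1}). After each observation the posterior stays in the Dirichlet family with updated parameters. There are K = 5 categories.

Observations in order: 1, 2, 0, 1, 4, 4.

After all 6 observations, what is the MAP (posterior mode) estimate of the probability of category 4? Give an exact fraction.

5/44

obs 1: x=1 → posterior Dirichlet(4, 10, 9/2, 2, 3/2)
obs 2: x=2 → posterior Dirichlet(4, 10, 11/2, 2, 3/2)
obs 3: x=0 → posterior Dirichlet(5, 10, 11/2, 2, 3/2)
obs 4: x=1 → posterior Dirichlet(5, 11, 11/2, 2, 3/2)
obs 5: x=4 → posterior Dirichlet(5, 11, 11/2, 2, 5/2)
obs 6: x=4 → posterior Dirichlet(5, 11, 11/2, 2, 7/2)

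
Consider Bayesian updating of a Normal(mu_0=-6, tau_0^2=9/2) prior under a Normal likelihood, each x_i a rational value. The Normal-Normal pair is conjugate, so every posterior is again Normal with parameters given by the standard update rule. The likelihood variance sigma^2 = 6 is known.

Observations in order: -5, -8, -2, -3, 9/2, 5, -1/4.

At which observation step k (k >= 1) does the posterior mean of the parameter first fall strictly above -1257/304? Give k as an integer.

k = 5

obs 1: x=-5 → posterior Normal(-39/7, 18/7)
obs 2: x=-8 → posterior Normal(-63/10, 9/5)
obs 3: x=-2 → posterior Normal(-69/13, 18/13)
obs 4: x=-3 → posterior Normal(-39/8, 9/8)
obs 5: x=9/2 → posterior Normal(-129/38, 18/19)
obs 6: x=5 → posterior Normal(-9/4, 9/11)
obs 7: x=-1/4 → posterior Normal(-201/100, 18/25)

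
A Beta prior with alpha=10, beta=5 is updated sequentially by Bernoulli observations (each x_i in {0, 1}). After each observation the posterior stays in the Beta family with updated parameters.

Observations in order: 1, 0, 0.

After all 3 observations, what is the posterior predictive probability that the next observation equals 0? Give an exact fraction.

obs 1: x=1 → posterior Beta(11, 5)
obs 2: x=0 → posterior Beta(11, 6)
obs 3: x=0 → posterior Beta(11, 7)

7/18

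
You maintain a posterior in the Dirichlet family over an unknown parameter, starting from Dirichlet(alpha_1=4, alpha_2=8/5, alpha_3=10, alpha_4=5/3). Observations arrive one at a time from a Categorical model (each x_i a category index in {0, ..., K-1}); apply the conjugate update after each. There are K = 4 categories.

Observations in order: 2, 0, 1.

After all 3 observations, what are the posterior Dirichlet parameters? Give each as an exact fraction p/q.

obs 1: x=2 → posterior Dirichlet(4, 8/5, 11, 5/3)
obs 2: x=0 → posterior Dirichlet(5, 8/5, 11, 5/3)
obs 3: x=1 → posterior Dirichlet(5, 13/5, 11, 5/3)

alpha_1=5, alpha_2=13/5, alpha_3=11, alpha_4=5/3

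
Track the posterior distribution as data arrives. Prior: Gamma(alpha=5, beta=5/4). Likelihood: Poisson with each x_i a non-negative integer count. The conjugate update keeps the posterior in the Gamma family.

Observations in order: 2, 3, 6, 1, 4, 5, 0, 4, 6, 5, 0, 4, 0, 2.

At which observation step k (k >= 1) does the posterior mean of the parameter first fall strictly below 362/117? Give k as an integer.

obs 1: x=2 → posterior Gamma(7, 9/4)
obs 2: x=3 → posterior Gamma(10, 13/4)
obs 3: x=6 → posterior Gamma(16, 17/4)
obs 4: x=1 → posterior Gamma(17, 21/4)
obs 5: x=4 → posterior Gamma(21, 25/4)
obs 6: x=5 → posterior Gamma(26, 29/4)
obs 7: x=0 → posterior Gamma(26, 33/4)
obs 8: x=4 → posterior Gamma(30, 37/4)
obs 9: x=6 → posterior Gamma(36, 41/4)
obs 10: x=5 → posterior Gamma(41, 45/4)
obs 11: x=0 → posterior Gamma(41, 49/4)
obs 12: x=4 → posterior Gamma(45, 53/4)
obs 13: x=0 → posterior Gamma(45, 57/4)
obs 14: x=2 → posterior Gamma(47, 61/4)

k = 2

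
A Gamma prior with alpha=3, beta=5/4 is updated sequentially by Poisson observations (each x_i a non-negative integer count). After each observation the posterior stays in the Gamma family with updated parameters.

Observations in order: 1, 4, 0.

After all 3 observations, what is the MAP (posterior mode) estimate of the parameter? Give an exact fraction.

obs 1: x=1 → posterior Gamma(4, 9/4)
obs 2: x=4 → posterior Gamma(8, 13/4)
obs 3: x=0 → posterior Gamma(8, 17/4)

28/17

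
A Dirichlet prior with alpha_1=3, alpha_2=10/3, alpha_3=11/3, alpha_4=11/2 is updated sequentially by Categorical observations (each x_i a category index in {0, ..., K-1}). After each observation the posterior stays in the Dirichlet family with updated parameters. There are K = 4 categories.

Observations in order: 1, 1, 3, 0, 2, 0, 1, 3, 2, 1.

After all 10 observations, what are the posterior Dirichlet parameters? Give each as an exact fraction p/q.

obs 1: x=1 → posterior Dirichlet(3, 13/3, 11/3, 11/2)
obs 2: x=1 → posterior Dirichlet(3, 16/3, 11/3, 11/2)
obs 3: x=3 → posterior Dirichlet(3, 16/3, 11/3, 13/2)
obs 4: x=0 → posterior Dirichlet(4, 16/3, 11/3, 13/2)
obs 5: x=2 → posterior Dirichlet(4, 16/3, 14/3, 13/2)
obs 6: x=0 → posterior Dirichlet(5, 16/3, 14/3, 13/2)
obs 7: x=1 → posterior Dirichlet(5, 19/3, 14/3, 13/2)
obs 8: x=3 → posterior Dirichlet(5, 19/3, 14/3, 15/2)
obs 9: x=2 → posterior Dirichlet(5, 19/3, 17/3, 15/2)
obs 10: x=1 → posterior Dirichlet(5, 22/3, 17/3, 15/2)

alpha_1=5, alpha_2=22/3, alpha_3=17/3, alpha_4=15/2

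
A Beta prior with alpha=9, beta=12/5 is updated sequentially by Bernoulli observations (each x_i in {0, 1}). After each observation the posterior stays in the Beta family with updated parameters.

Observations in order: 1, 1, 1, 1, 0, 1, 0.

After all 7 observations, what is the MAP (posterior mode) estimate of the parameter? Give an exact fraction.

65/82

obs 1: x=1 → posterior Beta(10, 12/5)
obs 2: x=1 → posterior Beta(11, 12/5)
obs 3: x=1 → posterior Beta(12, 12/5)
obs 4: x=1 → posterior Beta(13, 12/5)
obs 5: x=0 → posterior Beta(13, 17/5)
obs 6: x=1 → posterior Beta(14, 17/5)
obs 7: x=0 → posterior Beta(14, 22/5)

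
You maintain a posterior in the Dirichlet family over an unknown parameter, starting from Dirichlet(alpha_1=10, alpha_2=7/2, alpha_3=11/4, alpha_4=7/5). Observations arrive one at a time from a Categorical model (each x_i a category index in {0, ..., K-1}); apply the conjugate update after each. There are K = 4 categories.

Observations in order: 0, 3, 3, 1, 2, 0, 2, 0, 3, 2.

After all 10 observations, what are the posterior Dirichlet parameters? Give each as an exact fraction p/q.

alpha_1=13, alpha_2=9/2, alpha_3=23/4, alpha_4=22/5

obs 1: x=0 → posterior Dirichlet(11, 7/2, 11/4, 7/5)
obs 2: x=3 → posterior Dirichlet(11, 7/2, 11/4, 12/5)
obs 3: x=3 → posterior Dirichlet(11, 7/2, 11/4, 17/5)
obs 4: x=1 → posterior Dirichlet(11, 9/2, 11/4, 17/5)
obs 5: x=2 → posterior Dirichlet(11, 9/2, 15/4, 17/5)
obs 6: x=0 → posterior Dirichlet(12, 9/2, 15/4, 17/5)
obs 7: x=2 → posterior Dirichlet(12, 9/2, 19/4, 17/5)
obs 8: x=0 → posterior Dirichlet(13, 9/2, 19/4, 17/5)
obs 9: x=3 → posterior Dirichlet(13, 9/2, 19/4, 22/5)
obs 10: x=2 → posterior Dirichlet(13, 9/2, 23/4, 22/5)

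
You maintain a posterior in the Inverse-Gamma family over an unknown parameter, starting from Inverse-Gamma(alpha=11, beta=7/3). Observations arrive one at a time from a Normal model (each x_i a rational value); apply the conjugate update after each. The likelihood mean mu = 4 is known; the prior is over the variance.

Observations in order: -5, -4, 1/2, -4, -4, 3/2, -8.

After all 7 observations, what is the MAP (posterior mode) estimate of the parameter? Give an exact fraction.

obs 1: x=-5 → posterior Inverse-Gamma(23/2, 257/6)
obs 2: x=-4 → posterior Inverse-Gamma(12, 449/6)
obs 3: x=1/2 → posterior Inverse-Gamma(25/2, 1943/24)
obs 4: x=-4 → posterior Inverse-Gamma(13, 2711/24)
obs 5: x=-4 → posterior Inverse-Gamma(27/2, 3479/24)
obs 6: x=3/2 → posterior Inverse-Gamma(14, 1777/12)
obs 7: x=-8 → posterior Inverse-Gamma(29/2, 2641/12)

2641/186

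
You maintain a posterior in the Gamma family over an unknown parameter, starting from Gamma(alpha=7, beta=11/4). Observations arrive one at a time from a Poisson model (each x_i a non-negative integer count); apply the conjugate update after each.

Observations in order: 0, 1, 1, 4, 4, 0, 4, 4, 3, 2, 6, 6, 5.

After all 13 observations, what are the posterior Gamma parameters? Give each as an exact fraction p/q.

alpha=47, beta=63/4

obs 1: x=0 → posterior Gamma(7, 15/4)
obs 2: x=1 → posterior Gamma(8, 19/4)
obs 3: x=1 → posterior Gamma(9, 23/4)
obs 4: x=4 → posterior Gamma(13, 27/4)
obs 5: x=4 → posterior Gamma(17, 31/4)
obs 6: x=0 → posterior Gamma(17, 35/4)
obs 7: x=4 → posterior Gamma(21, 39/4)
obs 8: x=4 → posterior Gamma(25, 43/4)
obs 9: x=3 → posterior Gamma(28, 47/4)
obs 10: x=2 → posterior Gamma(30, 51/4)
obs 11: x=6 → posterior Gamma(36, 55/4)
obs 12: x=6 → posterior Gamma(42, 59/4)
obs 13: x=5 → posterior Gamma(47, 63/4)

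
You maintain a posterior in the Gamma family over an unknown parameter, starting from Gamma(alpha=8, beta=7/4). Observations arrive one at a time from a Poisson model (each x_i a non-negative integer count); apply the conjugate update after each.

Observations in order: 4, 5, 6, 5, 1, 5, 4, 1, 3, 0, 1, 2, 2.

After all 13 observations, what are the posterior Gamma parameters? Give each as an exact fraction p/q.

obs 1: x=4 → posterior Gamma(12, 11/4)
obs 2: x=5 → posterior Gamma(17, 15/4)
obs 3: x=6 → posterior Gamma(23, 19/4)
obs 4: x=5 → posterior Gamma(28, 23/4)
obs 5: x=1 → posterior Gamma(29, 27/4)
obs 6: x=5 → posterior Gamma(34, 31/4)
obs 7: x=4 → posterior Gamma(38, 35/4)
obs 8: x=1 → posterior Gamma(39, 39/4)
obs 9: x=3 → posterior Gamma(42, 43/4)
obs 10: x=0 → posterior Gamma(42, 47/4)
obs 11: x=1 → posterior Gamma(43, 51/4)
obs 12: x=2 → posterior Gamma(45, 55/4)
obs 13: x=2 → posterior Gamma(47, 59/4)

alpha=47, beta=59/4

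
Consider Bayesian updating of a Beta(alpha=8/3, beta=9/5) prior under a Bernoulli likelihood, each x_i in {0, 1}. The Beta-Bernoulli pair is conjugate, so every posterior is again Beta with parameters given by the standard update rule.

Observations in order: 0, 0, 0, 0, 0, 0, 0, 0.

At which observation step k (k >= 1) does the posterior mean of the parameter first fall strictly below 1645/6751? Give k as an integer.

obs 1: x=0 → posterior Beta(8/3, 14/5)
obs 2: x=0 → posterior Beta(8/3, 19/5)
obs 3: x=0 → posterior Beta(8/3, 24/5)
obs 4: x=0 → posterior Beta(8/3, 29/5)
obs 5: x=0 → posterior Beta(8/3, 34/5)
obs 6: x=0 → posterior Beta(8/3, 39/5)
obs 7: x=0 → posterior Beta(8/3, 44/5)
obs 8: x=0 → posterior Beta(8/3, 49/5)

k = 7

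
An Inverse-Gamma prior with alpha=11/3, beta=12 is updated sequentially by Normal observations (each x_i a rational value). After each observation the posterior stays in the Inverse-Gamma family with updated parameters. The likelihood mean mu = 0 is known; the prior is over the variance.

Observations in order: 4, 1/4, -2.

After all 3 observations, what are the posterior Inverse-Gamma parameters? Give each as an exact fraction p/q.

obs 1: x=4 → posterior Inverse-Gamma(25/6, 20)
obs 2: x=1/4 → posterior Inverse-Gamma(14/3, 641/32)
obs 3: x=-2 → posterior Inverse-Gamma(31/6, 705/32)

alpha=31/6, beta=705/32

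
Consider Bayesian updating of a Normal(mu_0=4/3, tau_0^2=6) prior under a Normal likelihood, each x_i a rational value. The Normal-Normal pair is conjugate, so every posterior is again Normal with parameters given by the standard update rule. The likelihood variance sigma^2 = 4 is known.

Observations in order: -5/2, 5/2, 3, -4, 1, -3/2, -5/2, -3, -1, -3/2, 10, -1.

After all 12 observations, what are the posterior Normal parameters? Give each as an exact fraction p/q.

mu_0=7/228, tau_0^2=6/19

obs 1: x=-5/2 → posterior Normal(-29/30, 12/5)
obs 2: x=5/2 → posterior Normal(1/3, 3/2)
obs 3: x=3 → posterior Normal(35/33, 12/11)
obs 4: x=-4 → posterior Normal(-1/42, 6/7)
obs 5: x=1 → posterior Normal(8/51, 12/17)
obs 6: x=-3/2 → posterior Normal(-11/120, 3/5)
obs 7: x=-5/2 → posterior Normal(-28/69, 12/23)
obs 8: x=-3 → posterior Normal(-55/78, 6/13)
obs 9: x=-1 → posterior Normal(-64/87, 12/29)
obs 10: x=-3/2 → posterior Normal(-155/192, 3/8)
obs 11: x=10 → posterior Normal(5/42, 12/35)
obs 12: x=-1 → posterior Normal(7/228, 6/19)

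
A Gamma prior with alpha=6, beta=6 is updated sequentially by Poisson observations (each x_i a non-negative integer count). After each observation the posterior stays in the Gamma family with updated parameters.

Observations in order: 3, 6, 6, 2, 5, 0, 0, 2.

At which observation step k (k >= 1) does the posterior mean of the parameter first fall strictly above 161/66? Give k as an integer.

k = 5

obs 1: x=3 → posterior Gamma(9, 7)
obs 2: x=6 → posterior Gamma(15, 8)
obs 3: x=6 → posterior Gamma(21, 9)
obs 4: x=2 → posterior Gamma(23, 10)
obs 5: x=5 → posterior Gamma(28, 11)
obs 6: x=0 → posterior Gamma(28, 12)
obs 7: x=0 → posterior Gamma(28, 13)
obs 8: x=2 → posterior Gamma(30, 14)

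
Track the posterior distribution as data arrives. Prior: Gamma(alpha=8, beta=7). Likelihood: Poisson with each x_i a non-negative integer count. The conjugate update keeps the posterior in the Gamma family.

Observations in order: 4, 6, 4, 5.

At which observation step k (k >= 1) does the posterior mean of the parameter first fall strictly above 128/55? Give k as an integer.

obs 1: x=4 → posterior Gamma(12, 8)
obs 2: x=6 → posterior Gamma(18, 9)
obs 3: x=4 → posterior Gamma(22, 10)
obs 4: x=5 → posterior Gamma(27, 11)

k = 4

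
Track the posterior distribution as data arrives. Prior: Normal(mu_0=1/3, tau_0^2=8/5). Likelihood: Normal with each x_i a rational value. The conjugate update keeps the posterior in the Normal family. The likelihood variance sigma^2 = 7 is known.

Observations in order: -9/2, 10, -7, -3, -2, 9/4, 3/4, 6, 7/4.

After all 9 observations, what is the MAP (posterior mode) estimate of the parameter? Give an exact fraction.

obs 1: x=-9/2 → posterior Normal(-73/129, 56/43)
obs 2: x=10 → posterior Normal(167/153, 56/51)
obs 3: x=-7 → posterior Normal(-1/177, 56/59)
obs 4: x=-3 → posterior Normal(-73/201, 56/67)
obs 5: x=-2 → posterior Normal(-121/225, 56/75)
obs 6: x=9/4 → posterior Normal(-67/249, 56/83)
obs 7: x=3/4 → posterior Normal(-7/39, 8/13)
obs 8: x=6 → posterior Normal(95/297, 56/99)
obs 9: x=7/4 → posterior Normal(137/321, 56/107)

137/321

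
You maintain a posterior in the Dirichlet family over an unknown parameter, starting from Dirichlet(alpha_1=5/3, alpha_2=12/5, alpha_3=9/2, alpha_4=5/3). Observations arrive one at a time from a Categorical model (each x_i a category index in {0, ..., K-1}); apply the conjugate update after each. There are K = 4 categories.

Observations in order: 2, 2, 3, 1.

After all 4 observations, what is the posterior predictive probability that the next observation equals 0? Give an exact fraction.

obs 1: x=2 → posterior Dirichlet(5/3, 12/5, 11/2, 5/3)
obs 2: x=2 → posterior Dirichlet(5/3, 12/5, 13/2, 5/3)
obs 3: x=3 → posterior Dirichlet(5/3, 12/5, 13/2, 8/3)
obs 4: x=1 → posterior Dirichlet(5/3, 17/5, 13/2, 8/3)

50/427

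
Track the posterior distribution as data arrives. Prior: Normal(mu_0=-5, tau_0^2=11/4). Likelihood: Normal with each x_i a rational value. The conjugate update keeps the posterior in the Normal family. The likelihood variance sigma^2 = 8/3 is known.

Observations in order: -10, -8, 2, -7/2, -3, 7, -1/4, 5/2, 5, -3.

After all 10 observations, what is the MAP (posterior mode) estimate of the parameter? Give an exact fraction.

-2125/1448

obs 1: x=-10 → posterior Normal(-98/13, 88/65)
obs 2: x=-8 → posterior Normal(-377/49, 44/49)
obs 3: x=2 → posterior Normal(-688/131, 88/131)
obs 4: x=-7/2 → posterior Normal(-1607/328, 22/41)
obs 5: x=-3 → posterior Normal(-1805/394, 88/197)
obs 6: x=7 → posterior Normal(-1343/460, 44/115)
obs 7: x=-1/4 → posterior Normal(-2719/1052, 88/263)
obs 8: x=5/2 → posterior Normal(-2389/1184, 11/37)
obs 9: x=5 → posterior Normal(-247/188, 88/329)
obs 10: x=-3 → posterior Normal(-2125/1448, 44/181)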